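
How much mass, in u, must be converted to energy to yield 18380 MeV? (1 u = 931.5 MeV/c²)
m = E/c² = 19.73 u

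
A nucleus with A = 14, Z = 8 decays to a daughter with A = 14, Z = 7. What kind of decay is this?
ΔA = 0, ΔZ = -1 ⇒ beta-plus decay (β⁺) or electron capture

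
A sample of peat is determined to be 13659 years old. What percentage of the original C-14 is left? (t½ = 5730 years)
N/N₀ = (1/2)^(t/t½) = 0.1916 = 19.2%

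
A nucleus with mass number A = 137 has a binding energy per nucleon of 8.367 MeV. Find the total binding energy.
B.E. = 8.367 × 137 = 1146 MeV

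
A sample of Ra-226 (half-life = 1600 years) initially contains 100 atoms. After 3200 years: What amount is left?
N = N₀(1/2)^(t/t½) = 25 atoms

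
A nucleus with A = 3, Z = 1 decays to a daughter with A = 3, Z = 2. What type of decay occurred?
ΔA = 0, ΔZ = +1 ⇒ beta-minus decay (β⁻)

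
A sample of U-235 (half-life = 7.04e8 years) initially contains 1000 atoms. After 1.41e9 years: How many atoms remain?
N = N₀(1/2)^(t/t½) = 249.5 atoms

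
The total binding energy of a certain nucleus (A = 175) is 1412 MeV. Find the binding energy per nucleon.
B.E./A = 1412/175 = 8.069 MeV/nucleon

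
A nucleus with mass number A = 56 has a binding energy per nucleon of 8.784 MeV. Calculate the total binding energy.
B.E. = 8.784 × 56 = 491.9 MeV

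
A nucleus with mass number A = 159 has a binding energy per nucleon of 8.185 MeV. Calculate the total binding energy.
B.E. = 8.185 × 159 = 1301 MeV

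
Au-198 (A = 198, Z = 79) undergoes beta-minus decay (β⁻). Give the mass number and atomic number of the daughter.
Daughter: A = 198, Z = 80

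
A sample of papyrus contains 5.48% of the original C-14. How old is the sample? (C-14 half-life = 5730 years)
Age = t½ × log₂(1/ratio) = 24010 years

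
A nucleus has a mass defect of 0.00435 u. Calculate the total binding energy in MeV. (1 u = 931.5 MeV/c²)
B.E. = Δm × 931.5 = 4.052 MeV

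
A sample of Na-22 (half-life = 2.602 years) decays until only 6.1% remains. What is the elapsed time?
t = t½ × log₂(N₀/N) = 10.5 years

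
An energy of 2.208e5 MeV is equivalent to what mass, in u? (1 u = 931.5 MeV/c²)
m = E/c² = 237 u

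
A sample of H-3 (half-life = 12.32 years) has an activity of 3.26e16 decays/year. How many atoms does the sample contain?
N = A/λ = 5.794e17 atoms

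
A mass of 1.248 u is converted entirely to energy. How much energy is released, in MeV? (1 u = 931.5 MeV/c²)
E = mc² = 1163 MeV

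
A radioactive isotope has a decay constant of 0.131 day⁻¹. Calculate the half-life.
t½ = ln(2)/λ = 5.291 days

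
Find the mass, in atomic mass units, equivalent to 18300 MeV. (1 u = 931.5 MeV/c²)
m = E/c² = 19.65 u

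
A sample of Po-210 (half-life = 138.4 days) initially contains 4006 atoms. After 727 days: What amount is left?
N = N₀(1/2)^(t/t½) = 105.1 atoms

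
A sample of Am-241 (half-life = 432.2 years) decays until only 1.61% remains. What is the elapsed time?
t = t½ × log₂(N₀/N) = 2575 years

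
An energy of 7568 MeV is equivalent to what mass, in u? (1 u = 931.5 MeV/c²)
m = E/c² = 8.125 u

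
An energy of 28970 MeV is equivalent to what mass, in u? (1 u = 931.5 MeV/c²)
m = E/c² = 31.1 u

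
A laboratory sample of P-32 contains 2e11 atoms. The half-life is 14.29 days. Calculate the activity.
A = λN = 9.701e9 decays/day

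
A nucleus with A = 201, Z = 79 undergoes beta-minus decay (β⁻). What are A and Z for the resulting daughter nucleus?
Daughter: A = 201, Z = 80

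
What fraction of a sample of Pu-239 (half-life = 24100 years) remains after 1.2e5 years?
N/N₀ = (1/2)^(t/t½) = 0.0317 = 3.17%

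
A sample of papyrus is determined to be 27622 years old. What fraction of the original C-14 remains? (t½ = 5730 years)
N/N₀ = (1/2)^(t/t½) = 0.03539 = 3.54%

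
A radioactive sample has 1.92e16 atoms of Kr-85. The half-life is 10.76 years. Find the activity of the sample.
A = λN = 1.237e15 decays/year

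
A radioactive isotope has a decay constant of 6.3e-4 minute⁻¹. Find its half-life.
t½ = ln(2)/λ = 1100 minutes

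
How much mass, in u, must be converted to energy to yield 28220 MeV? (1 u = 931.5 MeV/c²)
m = E/c² = 30.3 u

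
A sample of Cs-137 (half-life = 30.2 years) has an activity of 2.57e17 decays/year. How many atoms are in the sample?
N = A/λ = 1.12e19 atoms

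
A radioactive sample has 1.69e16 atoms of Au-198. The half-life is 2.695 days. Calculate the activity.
A = λN = 4.347e15 decays/day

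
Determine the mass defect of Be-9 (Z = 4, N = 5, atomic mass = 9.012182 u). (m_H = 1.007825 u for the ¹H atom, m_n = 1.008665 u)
Δm = Z·m_H + N·m_n − M = 0.06244 u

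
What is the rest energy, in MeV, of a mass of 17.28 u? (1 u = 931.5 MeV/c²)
E = mc² = 16100 MeV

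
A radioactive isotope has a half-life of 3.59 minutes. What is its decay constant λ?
λ = ln(2)/t½ = 0.1931 minute⁻¹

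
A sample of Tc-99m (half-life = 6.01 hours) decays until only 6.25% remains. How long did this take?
t = t½ × log₂(N₀/N) = 24.04 hours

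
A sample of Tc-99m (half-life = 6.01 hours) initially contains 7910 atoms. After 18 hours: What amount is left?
N = N₀(1/2)^(t/t½) = 992.2 atoms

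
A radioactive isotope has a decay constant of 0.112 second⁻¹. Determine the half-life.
t½ = ln(2)/λ = 6.189 seconds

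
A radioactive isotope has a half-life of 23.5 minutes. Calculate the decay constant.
λ = ln(2)/t½ = 0.0295 minute⁻¹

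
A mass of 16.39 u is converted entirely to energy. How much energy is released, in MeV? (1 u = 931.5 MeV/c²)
E = mc² = 15270 MeV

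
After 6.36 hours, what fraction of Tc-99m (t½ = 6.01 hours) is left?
N/N₀ = (1/2)^(t/t½) = 0.4802 = 48%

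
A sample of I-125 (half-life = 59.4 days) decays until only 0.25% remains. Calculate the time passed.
t = t½ × log₂(N₀/N) = 513.4 days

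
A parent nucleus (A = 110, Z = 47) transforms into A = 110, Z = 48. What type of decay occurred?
ΔA = 0, ΔZ = +1 ⇒ beta-minus decay (β⁻)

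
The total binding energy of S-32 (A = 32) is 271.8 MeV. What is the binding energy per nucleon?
B.E./A = 271.8/32 = 8.494 MeV/nucleon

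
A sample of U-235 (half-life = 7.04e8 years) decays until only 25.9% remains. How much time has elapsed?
t = t½ × log₂(N₀/N) = 1.372e9 years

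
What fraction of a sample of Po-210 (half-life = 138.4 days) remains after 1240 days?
N/N₀ = (1/2)^(t/t½) = 0.002009 = 0.201%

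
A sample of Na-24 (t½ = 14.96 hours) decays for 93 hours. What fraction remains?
N/N₀ = (1/2)^(t/t½) = 0.01345 = 1.34%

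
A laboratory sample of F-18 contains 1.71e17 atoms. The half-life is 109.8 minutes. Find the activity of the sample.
A = λN = 1.079e15 decays/minute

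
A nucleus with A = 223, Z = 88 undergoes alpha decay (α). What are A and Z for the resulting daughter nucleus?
Daughter: A = 219, Z = 86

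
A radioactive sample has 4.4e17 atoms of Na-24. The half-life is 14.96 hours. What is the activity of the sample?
A = λN = 2.039e16 decays/hour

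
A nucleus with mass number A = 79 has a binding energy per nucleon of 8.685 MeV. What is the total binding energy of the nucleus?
B.E. = 8.685 × 79 = 686.1 MeV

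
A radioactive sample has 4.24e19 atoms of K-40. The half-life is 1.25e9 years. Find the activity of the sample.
A = λN = 2.351e10 decays/year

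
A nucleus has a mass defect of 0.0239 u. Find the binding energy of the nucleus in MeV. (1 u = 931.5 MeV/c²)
B.E. = Δm × 931.5 = 22.26 MeV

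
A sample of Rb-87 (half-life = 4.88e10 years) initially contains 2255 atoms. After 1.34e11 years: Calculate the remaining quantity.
N = N₀(1/2)^(t/t½) = 336.2 atoms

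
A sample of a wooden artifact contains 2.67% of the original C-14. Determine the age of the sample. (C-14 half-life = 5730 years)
Age = t½ × log₂(1/ratio) = 29950 years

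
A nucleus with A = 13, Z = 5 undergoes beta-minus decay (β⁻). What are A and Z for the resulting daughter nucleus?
Daughter: A = 13, Z = 6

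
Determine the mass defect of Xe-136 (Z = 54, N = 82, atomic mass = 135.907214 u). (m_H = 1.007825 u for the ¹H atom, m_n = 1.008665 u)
Δm = Z·m_H + N·m_n − M = 1.226 u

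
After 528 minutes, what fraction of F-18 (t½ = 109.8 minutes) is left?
N/N₀ = (1/2)^(t/t½) = 0.03568 = 3.57%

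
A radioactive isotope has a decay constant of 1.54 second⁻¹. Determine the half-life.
t½ = ln(2)/λ = 0.4501 seconds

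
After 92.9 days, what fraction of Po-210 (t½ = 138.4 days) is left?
N/N₀ = (1/2)^(t/t½) = 0.628 = 62.8%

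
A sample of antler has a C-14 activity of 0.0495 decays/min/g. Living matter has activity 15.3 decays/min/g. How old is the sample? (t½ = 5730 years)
Age = t½ × log₂(A₀/A) = 47400 years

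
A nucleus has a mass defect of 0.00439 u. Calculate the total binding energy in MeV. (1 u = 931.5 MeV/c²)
B.E. = Δm × 931.5 = 4.089 MeV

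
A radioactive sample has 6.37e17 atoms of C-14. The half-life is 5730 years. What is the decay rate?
A = λN = 7.706e13 decays/year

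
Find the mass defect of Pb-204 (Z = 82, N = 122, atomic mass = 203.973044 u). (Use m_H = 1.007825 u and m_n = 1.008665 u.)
Δm = Z·m_H + N·m_n − M = 1.726 u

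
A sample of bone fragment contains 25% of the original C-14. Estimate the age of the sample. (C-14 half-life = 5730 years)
Age = t½ × log₂(1/ratio) = 11460 years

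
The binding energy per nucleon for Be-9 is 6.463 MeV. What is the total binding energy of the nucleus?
B.E. = 6.463 × 9 = 58.17 MeV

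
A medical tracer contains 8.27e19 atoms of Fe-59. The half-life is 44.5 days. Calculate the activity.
A = λN = 1.288e18 decays/day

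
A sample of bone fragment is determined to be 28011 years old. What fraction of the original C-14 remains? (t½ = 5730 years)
N/N₀ = (1/2)^(t/t½) = 0.03376 = 3.38%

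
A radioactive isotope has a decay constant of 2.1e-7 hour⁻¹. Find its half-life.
t½ = ln(2)/λ = 3.301e6 hours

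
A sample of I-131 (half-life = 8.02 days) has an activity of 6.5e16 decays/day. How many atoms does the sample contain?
N = A/λ = 7.521e17 atoms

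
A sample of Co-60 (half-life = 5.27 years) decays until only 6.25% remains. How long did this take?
t = t½ × log₂(N₀/N) = 21.08 years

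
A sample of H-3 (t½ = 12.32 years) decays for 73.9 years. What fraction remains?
N/N₀ = (1/2)^(t/t½) = 0.01564 = 1.56%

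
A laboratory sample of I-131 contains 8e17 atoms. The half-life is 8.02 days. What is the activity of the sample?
A = λN = 6.914e16 decays/day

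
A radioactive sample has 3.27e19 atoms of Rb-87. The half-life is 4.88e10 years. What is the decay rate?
A = λN = 4.645e8 decays/year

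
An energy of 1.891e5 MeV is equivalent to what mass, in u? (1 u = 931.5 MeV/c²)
m = E/c² = 203 u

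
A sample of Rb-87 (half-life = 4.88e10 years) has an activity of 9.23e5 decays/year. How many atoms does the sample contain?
N = A/λ = 6.498e16 atoms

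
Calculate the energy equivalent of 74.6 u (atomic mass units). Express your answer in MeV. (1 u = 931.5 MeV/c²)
E = mc² = 69490 MeV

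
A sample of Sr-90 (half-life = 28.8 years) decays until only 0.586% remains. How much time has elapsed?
t = t½ × log₂(N₀/N) = 213.5 years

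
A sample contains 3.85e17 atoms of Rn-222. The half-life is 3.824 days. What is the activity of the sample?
A = λN = 6.979e16 decays/day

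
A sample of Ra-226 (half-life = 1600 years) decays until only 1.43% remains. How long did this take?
t = t½ × log₂(N₀/N) = 9805 years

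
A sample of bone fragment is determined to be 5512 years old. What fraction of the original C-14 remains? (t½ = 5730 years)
N/N₀ = (1/2)^(t/t½) = 0.5134 = 51.3%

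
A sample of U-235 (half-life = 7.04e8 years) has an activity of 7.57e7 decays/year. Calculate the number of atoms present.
N = A/λ = 7.689e16 atoms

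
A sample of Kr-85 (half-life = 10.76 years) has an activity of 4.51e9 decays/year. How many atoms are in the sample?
N = A/λ = 7.001e10 atoms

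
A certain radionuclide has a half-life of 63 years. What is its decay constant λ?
λ = ln(2)/t½ = 0.011 year⁻¹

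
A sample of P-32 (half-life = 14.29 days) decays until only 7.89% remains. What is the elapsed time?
t = t½ × log₂(N₀/N) = 52.36 days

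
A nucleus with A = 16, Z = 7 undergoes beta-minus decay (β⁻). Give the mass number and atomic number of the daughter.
Daughter: A = 16, Z = 8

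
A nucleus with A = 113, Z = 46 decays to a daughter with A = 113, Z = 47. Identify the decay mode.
ΔA = 0, ΔZ = +1 ⇒ beta-minus decay (β⁻)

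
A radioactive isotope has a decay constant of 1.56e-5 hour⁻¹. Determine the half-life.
t½ = ln(2)/λ = 44430 hours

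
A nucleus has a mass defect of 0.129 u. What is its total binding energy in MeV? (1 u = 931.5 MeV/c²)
B.E. = Δm × 931.5 = 120.2 MeV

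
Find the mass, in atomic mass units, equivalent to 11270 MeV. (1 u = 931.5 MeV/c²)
m = E/c² = 12.1 u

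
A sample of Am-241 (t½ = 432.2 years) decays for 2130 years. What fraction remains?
N/N₀ = (1/2)^(t/t½) = 0.03284 = 3.28%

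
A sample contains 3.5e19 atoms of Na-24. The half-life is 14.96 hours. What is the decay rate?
A = λN = 1.622e18 decays/hour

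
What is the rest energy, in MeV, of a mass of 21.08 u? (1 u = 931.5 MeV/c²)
E = mc² = 19640 MeV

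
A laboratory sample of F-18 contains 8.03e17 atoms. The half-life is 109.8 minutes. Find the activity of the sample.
A = λN = 5.069e15 decays/minute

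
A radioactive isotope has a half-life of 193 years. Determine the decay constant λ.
λ = ln(2)/t½ = 0.003591 year⁻¹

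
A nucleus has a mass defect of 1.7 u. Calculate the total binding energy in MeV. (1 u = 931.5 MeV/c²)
B.E. = Δm × 931.5 = 1584 MeV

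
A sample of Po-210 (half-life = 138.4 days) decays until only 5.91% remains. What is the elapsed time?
t = t½ × log₂(N₀/N) = 564.8 days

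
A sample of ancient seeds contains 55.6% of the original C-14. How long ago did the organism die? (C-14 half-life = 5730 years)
Age = t½ × log₂(1/ratio) = 4852 years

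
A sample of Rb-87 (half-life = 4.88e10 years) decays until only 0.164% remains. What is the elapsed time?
t = t½ × log₂(N₀/N) = 4.515e11 years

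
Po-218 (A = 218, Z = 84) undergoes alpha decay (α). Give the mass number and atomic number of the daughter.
Daughter: A = 214, Z = 82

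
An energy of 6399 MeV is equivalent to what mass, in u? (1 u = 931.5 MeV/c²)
m = E/c² = 6.87 u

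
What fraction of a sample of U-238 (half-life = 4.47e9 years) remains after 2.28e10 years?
N/N₀ = (1/2)^(t/t½) = 0.02914 = 2.91%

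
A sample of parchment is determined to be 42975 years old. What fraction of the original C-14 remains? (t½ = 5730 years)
N/N₀ = (1/2)^(t/t½) = 0.005524 = 0.552%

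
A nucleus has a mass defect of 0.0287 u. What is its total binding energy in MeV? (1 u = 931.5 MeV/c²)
B.E. = Δm × 931.5 = 26.73 MeV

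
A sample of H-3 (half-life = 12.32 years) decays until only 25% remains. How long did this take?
t = t½ × log₂(N₀/N) = 24.64 years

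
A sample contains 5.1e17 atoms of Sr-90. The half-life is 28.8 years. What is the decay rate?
A = λN = 1.227e16 decays/year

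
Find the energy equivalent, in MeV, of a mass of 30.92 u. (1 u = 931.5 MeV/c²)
E = mc² = 28800 MeV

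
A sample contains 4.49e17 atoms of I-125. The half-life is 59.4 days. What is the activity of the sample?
A = λN = 5.239e15 decays/day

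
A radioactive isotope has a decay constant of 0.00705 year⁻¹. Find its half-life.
t½ = ln(2)/λ = 98.32 years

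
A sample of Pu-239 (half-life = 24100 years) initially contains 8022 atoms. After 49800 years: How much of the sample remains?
N = N₀(1/2)^(t/t½) = 1915 atoms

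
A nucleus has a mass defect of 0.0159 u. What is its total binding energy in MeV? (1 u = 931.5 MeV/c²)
B.E. = Δm × 931.5 = 14.81 MeV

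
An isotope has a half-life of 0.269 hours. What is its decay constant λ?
λ = ln(2)/t½ = 2.577 hour⁻¹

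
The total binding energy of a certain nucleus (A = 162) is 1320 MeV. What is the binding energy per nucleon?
B.E./A = 1320/162 = 8.148 MeV/nucleon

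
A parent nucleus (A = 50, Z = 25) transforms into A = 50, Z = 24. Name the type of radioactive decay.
ΔA = 0, ΔZ = -1 ⇒ beta-plus decay (β⁺) or electron capture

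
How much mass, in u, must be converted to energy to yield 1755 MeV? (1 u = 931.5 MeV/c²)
m = E/c² = 1.884 u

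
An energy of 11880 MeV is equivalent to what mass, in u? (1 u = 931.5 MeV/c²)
m = E/c² = 12.75 u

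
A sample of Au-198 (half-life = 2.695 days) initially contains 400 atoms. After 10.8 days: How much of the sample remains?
N = N₀(1/2)^(t/t½) = 24.87 atoms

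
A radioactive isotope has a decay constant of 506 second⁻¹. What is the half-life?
t½ = ln(2)/λ = 0.00137 seconds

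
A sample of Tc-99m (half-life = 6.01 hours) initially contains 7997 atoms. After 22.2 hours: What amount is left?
N = N₀(1/2)^(t/t½) = 618 atoms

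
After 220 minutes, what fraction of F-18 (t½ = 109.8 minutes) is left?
N/N₀ = (1/2)^(t/t½) = 0.2494 = 24.9%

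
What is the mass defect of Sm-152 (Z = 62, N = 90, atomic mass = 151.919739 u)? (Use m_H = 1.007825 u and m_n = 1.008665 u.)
Δm = Z·m_H + N·m_n − M = 1.345 u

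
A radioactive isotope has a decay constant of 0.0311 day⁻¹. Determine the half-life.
t½ = ln(2)/λ = 22.29 days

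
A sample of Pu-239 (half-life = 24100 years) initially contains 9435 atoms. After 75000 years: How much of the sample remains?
N = N₀(1/2)^(t/t½) = 1091 atoms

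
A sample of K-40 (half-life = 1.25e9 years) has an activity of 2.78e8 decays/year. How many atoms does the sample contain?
N = A/λ = 5.013e17 atoms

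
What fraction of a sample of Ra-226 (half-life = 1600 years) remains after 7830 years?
N/N₀ = (1/2)^(t/t½) = 0.03364 = 3.36%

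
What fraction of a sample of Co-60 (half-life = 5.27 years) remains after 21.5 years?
N/N₀ = (1/2)^(t/t½) = 0.05914 = 5.91%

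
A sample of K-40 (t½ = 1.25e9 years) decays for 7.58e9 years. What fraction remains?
N/N₀ = (1/2)^(t/t½) = 0.01495 = 1.49%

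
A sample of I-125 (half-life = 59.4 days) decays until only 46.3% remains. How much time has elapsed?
t = t½ × log₂(N₀/N) = 65.99 days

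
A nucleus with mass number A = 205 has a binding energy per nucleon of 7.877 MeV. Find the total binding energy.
B.E. = 7.877 × 205 = 1615 MeV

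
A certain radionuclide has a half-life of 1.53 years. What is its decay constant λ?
λ = ln(2)/t½ = 0.453 year⁻¹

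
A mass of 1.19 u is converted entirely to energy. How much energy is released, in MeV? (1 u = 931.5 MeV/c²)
E = mc² = 1108 MeV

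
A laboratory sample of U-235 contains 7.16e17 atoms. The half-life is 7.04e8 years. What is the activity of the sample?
A = λN = 7.05e8 decays/year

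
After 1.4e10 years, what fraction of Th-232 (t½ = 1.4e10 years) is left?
N/N₀ = (1/2)^(t/t½) = 0.5 = 50%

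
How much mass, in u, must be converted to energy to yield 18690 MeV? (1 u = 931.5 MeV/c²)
m = E/c² = 20.06 u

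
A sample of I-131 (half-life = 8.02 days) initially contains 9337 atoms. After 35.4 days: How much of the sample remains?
N = N₀(1/2)^(t/t½) = 438 atoms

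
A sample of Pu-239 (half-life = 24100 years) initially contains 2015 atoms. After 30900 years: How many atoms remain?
N = N₀(1/2)^(t/t½) = 828.5 atoms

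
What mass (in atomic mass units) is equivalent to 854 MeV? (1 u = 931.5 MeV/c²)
m = E/c² = 0.9168 u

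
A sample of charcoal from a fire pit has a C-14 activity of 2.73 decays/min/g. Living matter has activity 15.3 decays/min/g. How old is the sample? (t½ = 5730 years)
Age = t½ × log₂(A₀/A) = 14250 years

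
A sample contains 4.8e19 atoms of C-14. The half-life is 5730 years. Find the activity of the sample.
A = λN = 5.806e15 decays/year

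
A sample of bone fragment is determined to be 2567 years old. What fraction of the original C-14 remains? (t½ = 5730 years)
N/N₀ = (1/2)^(t/t½) = 0.7331 = 73.3%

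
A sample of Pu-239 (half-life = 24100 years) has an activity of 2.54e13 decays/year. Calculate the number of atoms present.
N = A/λ = 8.831e17 atoms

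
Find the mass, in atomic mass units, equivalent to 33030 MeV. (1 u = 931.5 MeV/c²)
m = E/c² = 35.46 u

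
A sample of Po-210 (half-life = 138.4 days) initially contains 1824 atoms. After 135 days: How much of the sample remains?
N = N₀(1/2)^(t/t½) = 927.7 atoms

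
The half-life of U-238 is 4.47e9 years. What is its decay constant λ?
λ = ln(2)/t½ = 1.551e-10 year⁻¹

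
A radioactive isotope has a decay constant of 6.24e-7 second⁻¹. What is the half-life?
t½ = ln(2)/λ = 1.111e6 seconds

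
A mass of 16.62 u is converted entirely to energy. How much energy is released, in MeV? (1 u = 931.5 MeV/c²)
E = mc² = 15480 MeV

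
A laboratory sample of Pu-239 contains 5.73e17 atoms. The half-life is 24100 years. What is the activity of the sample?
A = λN = 1.648e13 decays/year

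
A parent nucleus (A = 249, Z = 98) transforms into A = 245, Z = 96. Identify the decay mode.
ΔA = -4, ΔZ = -2 ⇒ alpha decay (α)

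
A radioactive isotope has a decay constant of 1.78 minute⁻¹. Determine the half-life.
t½ = ln(2)/λ = 0.3894 minutes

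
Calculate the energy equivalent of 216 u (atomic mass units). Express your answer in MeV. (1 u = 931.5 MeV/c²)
E = mc² = 2.012e5 MeV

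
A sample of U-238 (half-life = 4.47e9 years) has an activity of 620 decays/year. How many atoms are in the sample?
N = A/λ = 3.998e12 atoms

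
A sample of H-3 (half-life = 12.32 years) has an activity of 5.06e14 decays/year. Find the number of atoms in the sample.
N = A/λ = 8.994e15 atoms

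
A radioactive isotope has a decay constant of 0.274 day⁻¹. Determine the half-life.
t½ = ln(2)/λ = 2.53 days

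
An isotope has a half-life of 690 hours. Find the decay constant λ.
λ = ln(2)/t½ = 0.001005 hour⁻¹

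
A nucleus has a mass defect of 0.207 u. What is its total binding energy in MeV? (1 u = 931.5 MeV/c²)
B.E. = Δm × 931.5 = 192.8 MeV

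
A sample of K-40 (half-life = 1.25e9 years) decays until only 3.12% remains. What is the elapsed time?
t = t½ × log₂(N₀/N) = 6.253e9 years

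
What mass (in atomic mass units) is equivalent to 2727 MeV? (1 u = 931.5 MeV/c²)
m = E/c² = 2.928 u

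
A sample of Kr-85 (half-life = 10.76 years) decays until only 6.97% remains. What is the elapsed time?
t = t½ × log₂(N₀/N) = 41.35 years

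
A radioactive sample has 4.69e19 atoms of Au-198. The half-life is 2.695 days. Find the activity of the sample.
A = λN = 1.206e19 decays/day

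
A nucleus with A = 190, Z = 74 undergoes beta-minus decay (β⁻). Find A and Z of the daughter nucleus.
Daughter: A = 190, Z = 75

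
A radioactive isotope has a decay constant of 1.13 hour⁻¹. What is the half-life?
t½ = ln(2)/λ = 0.6134 hours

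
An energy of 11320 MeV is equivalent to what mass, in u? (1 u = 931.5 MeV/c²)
m = E/c² = 12.15 u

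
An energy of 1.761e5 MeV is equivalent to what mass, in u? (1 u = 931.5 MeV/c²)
m = E/c² = 189 u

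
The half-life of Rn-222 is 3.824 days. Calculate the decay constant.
λ = ln(2)/t½ = 0.1813 day⁻¹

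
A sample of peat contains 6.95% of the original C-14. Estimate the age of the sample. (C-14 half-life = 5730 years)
Age = t½ × log₂(1/ratio) = 22040 years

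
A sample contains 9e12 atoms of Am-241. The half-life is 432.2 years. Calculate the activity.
A = λN = 1.443e10 decays/year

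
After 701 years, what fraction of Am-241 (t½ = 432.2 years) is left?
N/N₀ = (1/2)^(t/t½) = 0.3249 = 32.5%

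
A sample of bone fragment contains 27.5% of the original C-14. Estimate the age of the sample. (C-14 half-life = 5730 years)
Age = t½ × log₂(1/ratio) = 10670 years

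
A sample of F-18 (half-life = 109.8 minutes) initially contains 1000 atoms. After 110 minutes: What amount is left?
N = N₀(1/2)^(t/t½) = 499.4 atoms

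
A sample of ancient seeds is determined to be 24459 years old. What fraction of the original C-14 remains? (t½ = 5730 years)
N/N₀ = (1/2)^(t/t½) = 0.05188 = 5.19%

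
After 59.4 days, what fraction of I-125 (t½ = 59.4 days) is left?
N/N₀ = (1/2)^(t/t½) = 0.5 = 50%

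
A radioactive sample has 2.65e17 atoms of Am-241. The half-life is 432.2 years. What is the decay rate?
A = λN = 4.25e14 decays/year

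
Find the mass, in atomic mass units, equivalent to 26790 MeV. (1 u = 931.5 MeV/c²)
m = E/c² = 28.76 u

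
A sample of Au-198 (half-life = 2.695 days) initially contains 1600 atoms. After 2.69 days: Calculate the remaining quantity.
N = N₀(1/2)^(t/t½) = 801 atoms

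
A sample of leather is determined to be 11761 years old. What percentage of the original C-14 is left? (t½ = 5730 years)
N/N₀ = (1/2)^(t/t½) = 0.2411 = 24.1%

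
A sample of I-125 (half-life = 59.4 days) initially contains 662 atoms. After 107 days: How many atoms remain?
N = N₀(1/2)^(t/t½) = 189.9 atoms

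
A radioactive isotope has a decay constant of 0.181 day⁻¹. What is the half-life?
t½ = ln(2)/λ = 3.83 days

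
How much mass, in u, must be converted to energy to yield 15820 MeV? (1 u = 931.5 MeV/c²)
m = E/c² = 16.98 u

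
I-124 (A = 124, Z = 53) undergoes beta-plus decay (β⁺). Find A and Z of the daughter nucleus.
Daughter: A = 124, Z = 52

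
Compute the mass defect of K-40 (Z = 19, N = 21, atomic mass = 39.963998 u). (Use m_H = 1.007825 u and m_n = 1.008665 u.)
Δm = Z·m_H + N·m_n − M = 0.3666 u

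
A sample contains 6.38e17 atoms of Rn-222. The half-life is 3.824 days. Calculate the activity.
A = λN = 1.156e17 decays/day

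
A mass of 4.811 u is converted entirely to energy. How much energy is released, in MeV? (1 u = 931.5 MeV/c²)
E = mc² = 4481 MeV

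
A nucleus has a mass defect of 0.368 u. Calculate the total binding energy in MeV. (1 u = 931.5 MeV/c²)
B.E. = Δm × 931.5 = 342.8 MeV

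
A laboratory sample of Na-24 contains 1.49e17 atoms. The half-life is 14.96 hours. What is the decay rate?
A = λN = 6.904e15 decays/hour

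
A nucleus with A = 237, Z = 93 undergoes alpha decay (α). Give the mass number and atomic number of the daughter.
Daughter: A = 233, Z = 91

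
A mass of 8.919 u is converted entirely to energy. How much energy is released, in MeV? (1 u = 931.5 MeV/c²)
E = mc² = 8308 MeV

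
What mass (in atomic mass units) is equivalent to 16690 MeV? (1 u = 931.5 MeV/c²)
m = E/c² = 17.92 u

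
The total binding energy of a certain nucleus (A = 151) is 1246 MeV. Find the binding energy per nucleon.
B.E./A = 1246/151 = 8.252 MeV/nucleon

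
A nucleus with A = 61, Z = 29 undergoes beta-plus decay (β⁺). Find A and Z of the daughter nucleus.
Daughter: A = 61, Z = 28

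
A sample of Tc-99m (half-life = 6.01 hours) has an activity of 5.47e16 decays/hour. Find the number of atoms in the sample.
N = A/λ = 4.743e17 atoms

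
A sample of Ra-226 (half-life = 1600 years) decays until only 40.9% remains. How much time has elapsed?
t = t½ × log₂(N₀/N) = 2064 years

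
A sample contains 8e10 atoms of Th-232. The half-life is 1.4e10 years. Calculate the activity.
A = λN = 3.961 decays/year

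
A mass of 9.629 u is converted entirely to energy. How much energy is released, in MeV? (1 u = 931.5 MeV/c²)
E = mc² = 8969 MeV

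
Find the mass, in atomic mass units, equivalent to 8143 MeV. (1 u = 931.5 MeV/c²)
m = E/c² = 8.742 u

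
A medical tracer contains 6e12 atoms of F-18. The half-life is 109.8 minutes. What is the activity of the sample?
A = λN = 3.788e10 decays/minute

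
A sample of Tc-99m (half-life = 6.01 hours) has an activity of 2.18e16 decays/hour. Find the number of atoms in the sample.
N = A/λ = 1.89e17 atoms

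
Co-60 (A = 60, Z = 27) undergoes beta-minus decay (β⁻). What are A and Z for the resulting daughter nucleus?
Daughter: A = 60, Z = 28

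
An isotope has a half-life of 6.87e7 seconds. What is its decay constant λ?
λ = ln(2)/t½ = 1.009e-8 second⁻¹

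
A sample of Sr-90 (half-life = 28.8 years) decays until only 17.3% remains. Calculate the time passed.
t = t½ × log₂(N₀/N) = 72.9 years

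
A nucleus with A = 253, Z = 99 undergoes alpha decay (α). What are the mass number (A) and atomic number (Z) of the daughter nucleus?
Daughter: A = 249, Z = 97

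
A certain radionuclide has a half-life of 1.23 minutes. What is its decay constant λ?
λ = ln(2)/t½ = 0.5635 minute⁻¹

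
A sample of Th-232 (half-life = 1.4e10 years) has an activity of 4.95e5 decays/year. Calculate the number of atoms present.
N = A/λ = 9.998e15 atoms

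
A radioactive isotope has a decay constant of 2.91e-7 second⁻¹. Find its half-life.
t½ = ln(2)/λ = 2.382e6 seconds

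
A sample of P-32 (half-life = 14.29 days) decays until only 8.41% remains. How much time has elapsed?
t = t½ × log₂(N₀/N) = 51.04 days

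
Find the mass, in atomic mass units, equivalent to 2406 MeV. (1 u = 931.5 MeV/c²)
m = E/c² = 2.583 u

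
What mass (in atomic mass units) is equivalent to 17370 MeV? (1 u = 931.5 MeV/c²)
m = E/c² = 18.65 u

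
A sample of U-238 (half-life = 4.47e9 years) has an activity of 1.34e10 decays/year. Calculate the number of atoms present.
N = A/λ = 8.641e19 atoms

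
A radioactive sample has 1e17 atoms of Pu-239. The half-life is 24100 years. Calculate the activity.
A = λN = 2.876e12 decays/year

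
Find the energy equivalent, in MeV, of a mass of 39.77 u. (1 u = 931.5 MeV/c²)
E = mc² = 37050 MeV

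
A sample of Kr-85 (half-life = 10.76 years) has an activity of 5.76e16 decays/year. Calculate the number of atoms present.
N = A/λ = 8.941e17 atoms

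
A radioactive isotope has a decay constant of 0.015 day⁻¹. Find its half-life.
t½ = ln(2)/λ = 46.21 days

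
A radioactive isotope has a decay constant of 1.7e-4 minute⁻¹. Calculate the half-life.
t½ = ln(2)/λ = 4077 minutes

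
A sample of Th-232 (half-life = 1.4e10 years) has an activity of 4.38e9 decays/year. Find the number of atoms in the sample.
N = A/λ = 8.847e19 atoms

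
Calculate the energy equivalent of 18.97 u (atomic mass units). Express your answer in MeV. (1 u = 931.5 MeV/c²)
E = mc² = 17670 MeV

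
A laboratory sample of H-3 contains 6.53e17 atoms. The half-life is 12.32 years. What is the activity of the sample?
A = λN = 3.674e16 decays/year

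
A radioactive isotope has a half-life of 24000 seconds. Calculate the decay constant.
λ = ln(2)/t½ = 2.888e-5 second⁻¹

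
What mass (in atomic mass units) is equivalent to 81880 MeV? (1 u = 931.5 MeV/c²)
m = E/c² = 87.9 u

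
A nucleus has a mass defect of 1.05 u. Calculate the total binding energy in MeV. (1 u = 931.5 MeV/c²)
B.E. = Δm × 931.5 = 978.1 MeV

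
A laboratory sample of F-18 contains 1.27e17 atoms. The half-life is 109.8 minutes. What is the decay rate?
A = λN = 8.017e14 decays/minute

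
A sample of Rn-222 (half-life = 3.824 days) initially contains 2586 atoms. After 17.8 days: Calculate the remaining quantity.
N = N₀(1/2)^(t/t½) = 102.7 atoms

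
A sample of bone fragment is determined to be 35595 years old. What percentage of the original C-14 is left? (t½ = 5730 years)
N/N₀ = (1/2)^(t/t½) = 0.01349 = 1.35%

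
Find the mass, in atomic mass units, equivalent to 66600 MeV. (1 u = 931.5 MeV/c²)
m = E/c² = 71.5 u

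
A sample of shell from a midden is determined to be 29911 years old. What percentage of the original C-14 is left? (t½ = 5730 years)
N/N₀ = (1/2)^(t/t½) = 0.02683 = 2.68%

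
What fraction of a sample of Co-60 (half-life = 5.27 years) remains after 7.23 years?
N/N₀ = (1/2)^(t/t½) = 0.3864 = 38.6%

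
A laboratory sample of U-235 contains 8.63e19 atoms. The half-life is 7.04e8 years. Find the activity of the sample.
A = λN = 8.497e10 decays/year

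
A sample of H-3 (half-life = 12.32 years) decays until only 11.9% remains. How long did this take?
t = t½ × log₂(N₀/N) = 37.83 years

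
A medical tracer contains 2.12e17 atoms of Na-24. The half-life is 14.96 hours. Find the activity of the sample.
A = λN = 9.823e15 decays/hour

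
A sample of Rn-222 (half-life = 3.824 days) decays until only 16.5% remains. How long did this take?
t = t½ × log₂(N₀/N) = 9.94 days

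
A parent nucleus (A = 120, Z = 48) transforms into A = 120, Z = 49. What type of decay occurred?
ΔA = 0, ΔZ = +1 ⇒ beta-minus decay (β⁻)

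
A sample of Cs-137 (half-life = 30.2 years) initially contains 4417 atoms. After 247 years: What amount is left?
N = N₀(1/2)^(t/t½) = 15.24 atoms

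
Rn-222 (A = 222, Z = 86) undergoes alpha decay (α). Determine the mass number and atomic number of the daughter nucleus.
Daughter: A = 218, Z = 84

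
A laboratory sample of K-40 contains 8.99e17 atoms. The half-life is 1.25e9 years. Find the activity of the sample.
A = λN = 4.985e8 decays/year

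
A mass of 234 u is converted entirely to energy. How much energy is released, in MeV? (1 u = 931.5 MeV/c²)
E = mc² = 2.18e5 MeV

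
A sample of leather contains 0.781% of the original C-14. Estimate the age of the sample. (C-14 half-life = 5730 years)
Age = t½ × log₂(1/ratio) = 40110 years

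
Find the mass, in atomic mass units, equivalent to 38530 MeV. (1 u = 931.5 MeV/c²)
m = E/c² = 41.36 u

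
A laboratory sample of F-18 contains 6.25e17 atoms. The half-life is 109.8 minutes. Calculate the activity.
A = λN = 3.946e15 decays/minute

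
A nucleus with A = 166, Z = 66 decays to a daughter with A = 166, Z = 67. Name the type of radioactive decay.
ΔA = 0, ΔZ = +1 ⇒ beta-minus decay (β⁻)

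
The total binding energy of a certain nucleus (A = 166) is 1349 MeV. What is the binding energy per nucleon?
B.E./A = 1349/166 = 8.127 MeV/nucleon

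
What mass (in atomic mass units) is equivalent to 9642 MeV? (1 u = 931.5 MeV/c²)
m = E/c² = 10.35 u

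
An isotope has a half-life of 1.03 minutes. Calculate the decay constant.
λ = ln(2)/t½ = 0.673 minute⁻¹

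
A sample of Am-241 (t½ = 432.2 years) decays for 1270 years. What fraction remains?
N/N₀ = (1/2)^(t/t½) = 0.1304 = 13%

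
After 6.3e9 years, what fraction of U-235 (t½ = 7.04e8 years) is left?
N/N₀ = (1/2)^(t/t½) = 0.002024 = 0.202%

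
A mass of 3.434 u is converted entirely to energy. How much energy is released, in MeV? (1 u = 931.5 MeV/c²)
E = mc² = 3199 MeV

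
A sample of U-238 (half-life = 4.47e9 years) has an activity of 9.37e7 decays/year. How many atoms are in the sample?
N = A/λ = 6.043e17 atoms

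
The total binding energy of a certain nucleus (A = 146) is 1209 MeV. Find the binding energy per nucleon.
B.E./A = 1209/146 = 8.281 MeV/nucleon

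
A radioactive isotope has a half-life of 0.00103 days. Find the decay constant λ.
λ = ln(2)/t½ = 673 day⁻¹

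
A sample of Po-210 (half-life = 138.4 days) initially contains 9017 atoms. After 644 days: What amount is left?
N = N₀(1/2)^(t/t½) = 358.4 atoms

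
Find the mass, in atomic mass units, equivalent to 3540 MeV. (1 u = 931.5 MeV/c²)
m = E/c² = 3.8 u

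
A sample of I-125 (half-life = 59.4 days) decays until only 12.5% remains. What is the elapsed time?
t = t½ × log₂(N₀/N) = 178.2 days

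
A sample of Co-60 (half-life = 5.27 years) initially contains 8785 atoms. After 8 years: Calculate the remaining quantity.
N = N₀(1/2)^(t/t½) = 3067 atoms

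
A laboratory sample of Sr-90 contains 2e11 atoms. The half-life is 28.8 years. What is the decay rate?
A = λN = 4.814e9 decays/year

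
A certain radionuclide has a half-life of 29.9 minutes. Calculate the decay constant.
λ = ln(2)/t½ = 0.02318 minute⁻¹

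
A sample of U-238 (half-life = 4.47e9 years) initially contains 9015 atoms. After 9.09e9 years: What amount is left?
N = N₀(1/2)^(t/t½) = 2202 atoms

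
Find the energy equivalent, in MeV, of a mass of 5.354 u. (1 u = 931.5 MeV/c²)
E = mc² = 4987 MeV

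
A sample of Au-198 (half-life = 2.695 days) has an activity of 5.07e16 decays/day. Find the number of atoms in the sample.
N = A/λ = 1.971e17 atoms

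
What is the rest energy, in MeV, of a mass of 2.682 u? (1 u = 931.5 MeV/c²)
E = mc² = 2498 MeV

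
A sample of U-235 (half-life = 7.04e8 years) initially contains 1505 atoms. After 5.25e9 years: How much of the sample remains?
N = N₀(1/2)^(t/t½) = 8.563 atoms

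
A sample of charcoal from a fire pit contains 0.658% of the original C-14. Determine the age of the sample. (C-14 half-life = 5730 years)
Age = t½ × log₂(1/ratio) = 41530 years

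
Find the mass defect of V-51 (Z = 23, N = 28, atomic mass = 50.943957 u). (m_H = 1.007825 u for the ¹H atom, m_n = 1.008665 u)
Δm = Z·m_H + N·m_n − M = 0.4786 u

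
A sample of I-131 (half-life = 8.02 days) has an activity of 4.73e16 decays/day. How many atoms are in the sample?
N = A/λ = 5.473e17 atoms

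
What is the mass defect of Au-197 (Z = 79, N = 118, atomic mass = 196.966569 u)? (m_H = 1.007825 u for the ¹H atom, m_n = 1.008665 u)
Δm = Z·m_H + N·m_n − M = 1.674 u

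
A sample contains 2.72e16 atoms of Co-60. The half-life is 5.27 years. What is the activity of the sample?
A = λN = 3.578e15 decays/year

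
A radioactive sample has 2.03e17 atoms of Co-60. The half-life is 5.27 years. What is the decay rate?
A = λN = 2.67e16 decays/year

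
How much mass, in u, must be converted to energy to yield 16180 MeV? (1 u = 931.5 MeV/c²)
m = E/c² = 17.37 u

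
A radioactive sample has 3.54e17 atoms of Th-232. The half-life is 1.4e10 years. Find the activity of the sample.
A = λN = 1.753e7 decays/year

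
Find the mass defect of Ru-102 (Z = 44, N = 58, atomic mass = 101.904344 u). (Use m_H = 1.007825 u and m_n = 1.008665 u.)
Δm = Z·m_H + N·m_n − M = 0.9425 u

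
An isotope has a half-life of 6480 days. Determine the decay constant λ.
λ = ln(2)/t½ = 1.07e-4 day⁻¹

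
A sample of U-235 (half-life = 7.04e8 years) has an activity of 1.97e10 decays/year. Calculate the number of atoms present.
N = A/λ = 2.001e19 atoms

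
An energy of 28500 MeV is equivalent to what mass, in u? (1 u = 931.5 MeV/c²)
m = E/c² = 30.6 u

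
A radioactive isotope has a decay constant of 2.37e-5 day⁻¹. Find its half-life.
t½ = ln(2)/λ = 29250 days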